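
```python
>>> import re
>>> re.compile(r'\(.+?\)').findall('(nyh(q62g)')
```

`findall` yields the raw match text (1 of them) because the pattern has no groups.

['(nyh(q62g)']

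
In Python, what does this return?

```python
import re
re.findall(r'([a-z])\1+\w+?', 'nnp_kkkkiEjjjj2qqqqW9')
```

['n', 'k', 'j', 'q']

`\1` has to match the exact text group 1 already captured.
Matches: at [0:3] match 'nnp', group 1 = 'n'; at [4:9] match 'kkkki', group 1 = 'k'; at [10:15] match 'jjjj2', group 1 = 'j'; at [15:20] match 'qqqqW', group 1 = 'q'.
Because there's exactly one group, `findall` drops the full match and keeps group 1 from each hit.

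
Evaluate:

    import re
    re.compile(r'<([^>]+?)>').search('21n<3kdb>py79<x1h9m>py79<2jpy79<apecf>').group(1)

'3kdb'

`re.search` scans for the first position where the pattern succeeds.
The match spans [3:9] → '<3kdb>'.
Captured: group 1 = '3kdb'.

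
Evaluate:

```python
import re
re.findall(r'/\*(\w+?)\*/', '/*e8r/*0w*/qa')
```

Matches: at [5:11] match '/*0w*/', group 1 = '0w'.
One capturing group, so `findall` returns just the captured substring from the one match — 1 in all.

['0w']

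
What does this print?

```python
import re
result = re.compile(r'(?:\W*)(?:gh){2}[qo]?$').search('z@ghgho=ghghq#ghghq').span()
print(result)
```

The pattern matches zero or more of a non-word character (non-capturing group); then the literal 'gh' repeated 2 times, then optionally one of [qo]; then anchored at the end.
`re.search` scans for the first position where the pattern succeeds.
The match spans [13:19] → '#ghghq'.

(13, 19)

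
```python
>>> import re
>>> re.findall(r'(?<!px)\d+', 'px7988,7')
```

['988', '7']

The negative lookahead/lookbehind blocks any match where the forbidden context is present.
Matches: at [3:6] → '988'; at [7:8] → '7'.
Since nothing is captured, `findall` lists the 2 matched substrings directly.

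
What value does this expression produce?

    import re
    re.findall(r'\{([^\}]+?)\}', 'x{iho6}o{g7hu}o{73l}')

Matches: at [1:7] match '{iho6}', group 1 = 'iho6'; at [8:14] match '{g7hu}', group 1 = 'g7hu'; at [15:20] match '{73l}', group 1 = '73l'.
`findall` collects group 1 from each match (3 total).

['iho6', 'g7hu', '73l']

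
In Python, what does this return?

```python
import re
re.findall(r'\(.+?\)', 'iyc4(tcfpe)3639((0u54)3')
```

['(tcfpe)', '((0u54)']

Lazy quantifiers expand one character at a time until the remainder of the pattern can match.
No capturing groups, so `findall` returns the 2 full match strings.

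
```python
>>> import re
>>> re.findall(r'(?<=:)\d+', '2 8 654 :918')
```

['918']

The `(?=…)`/`(?<=…)` assertion just peeks at neighbouring text; it doesn't advance the match position.
Matches: at [9:12] → '918'.
Since nothing is captured, `findall` lists the 1 matched substring directly.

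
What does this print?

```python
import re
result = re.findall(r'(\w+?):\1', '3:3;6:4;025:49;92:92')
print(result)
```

`\1` has to match the exact text group 1 already captured.
Because there's exactly one group, `findall` drops the full match and keeps group 1 from each hit.

['3', '92']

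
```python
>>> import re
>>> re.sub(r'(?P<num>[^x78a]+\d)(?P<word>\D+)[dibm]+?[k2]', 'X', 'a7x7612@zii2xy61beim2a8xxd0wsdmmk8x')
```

'a7x7XxXa8xxX8x'

This matches one or more of any character except [x78a], then a digit (captured as 'num'); then one or more of a non-digit (captured as 'word'); then one or more of one of [dibm] (lazy), then one of [k2].
Each match is replaced by 'X'.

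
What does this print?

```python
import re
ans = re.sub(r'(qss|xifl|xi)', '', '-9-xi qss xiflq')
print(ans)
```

-9-  q

`|` is ordered: at each position the engine commits to the first alternative that works.
`sub` substitutes '' at each match site.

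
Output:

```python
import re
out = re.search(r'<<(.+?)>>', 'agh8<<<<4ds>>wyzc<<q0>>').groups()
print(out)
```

('<<4ds',)

Because the quantifier is non-greedy, it stops expanding at the earliest point where the rest of the pattern can succeed.
`re.search` scans for the first position where the pattern succeeds.
The match spans [4:13] → '<<<<4ds>>'.
Captured: group 1 = '<<4ds'.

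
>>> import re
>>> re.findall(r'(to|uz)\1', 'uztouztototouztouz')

['to']

A backreference is literal: `\1` must see the identical characters the first group matched.
`findall` collects group 1 from the one match (1 total).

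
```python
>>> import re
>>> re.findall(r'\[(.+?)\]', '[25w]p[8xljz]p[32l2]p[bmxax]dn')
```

Matches: at [0:5] match '[25w]', group 1 = '25w'; at [6:13] match '[8xljz]', group 1 = '8xljz'; at [14:20] match '[32l2]', group 1 = '32l2'; at [21:28] match '[bmxax]', group 1 = 'bmxax'.
`findall` collects group 1 from each match (4 total).

['25w', '8xljz', '32l2', 'bmxax']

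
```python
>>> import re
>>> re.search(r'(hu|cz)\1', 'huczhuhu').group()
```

'huhu'

A backreference is literal: `\1` must see the identical characters the first group matched.
The match spans [4:8] → 'huhu'.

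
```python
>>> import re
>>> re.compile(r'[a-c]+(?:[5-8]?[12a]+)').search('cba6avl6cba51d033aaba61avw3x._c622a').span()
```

This matches one or more of a character in [a-c]; then optionally a character in [5-8], then one or more of one of [12a] (non-capturing group).
`re.search` tries every starting position until one works.
The match spans [0:5] → 'cba6a'.

(0, 5)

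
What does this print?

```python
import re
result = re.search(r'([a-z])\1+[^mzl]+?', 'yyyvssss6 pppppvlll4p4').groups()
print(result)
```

('y',)

`\1` has to match the exact text group 1 already captured.
`search` walks the string left to right and returns the first match it finds.
The match spans [0:4] → 'yyyv'.
Captured: group 1 = 'y'.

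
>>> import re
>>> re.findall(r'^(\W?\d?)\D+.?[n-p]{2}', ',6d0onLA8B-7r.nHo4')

With a single group, `findall` returns only what that group captured — 1 item.

[',6']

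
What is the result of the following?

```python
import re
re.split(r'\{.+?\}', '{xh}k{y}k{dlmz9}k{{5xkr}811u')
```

A non-greedy quantifier consumes as few characters as it can — just enough that the remainder of the pattern still matches from where it stops; whatever follows it matches normally.
Matches to split on: at [0:4] → '{xh}'; at [5:8] → '{y}'; at [9:16] → '{dlmz9}'; at [17:24] → '{{5xkr}'.
Each match becomes a cut point; 5 segments remain.

['', 'k', 'k', 'k', '811u']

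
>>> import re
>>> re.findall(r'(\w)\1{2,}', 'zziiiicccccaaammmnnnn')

A backreference is literal: `\1` must see the identical characters the first group matched.
Because there's exactly one group, `findall` drops the full match and keeps group 1 from each hit.

['i', 'c', 'a', 'm', 'n']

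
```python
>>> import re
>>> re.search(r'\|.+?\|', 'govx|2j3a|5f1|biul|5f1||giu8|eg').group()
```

A non-greedy quantifier consumes as few characters as it can — just enough that the remainder of the pattern still matches from where it stops; whatever follows it matches normally.
`re.search` tries every starting position until one works.
The match spans [4:10] → '|2j3a|'.

'|2j3a|'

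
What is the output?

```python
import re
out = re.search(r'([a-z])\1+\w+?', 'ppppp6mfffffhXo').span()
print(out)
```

`\1` has to match the exact text group 1 already captured.
`re.search` tries every starting position until one works.
The match spans [0:6] → 'ppppp6'.
Captured: group 1 = 'p'.

(0, 6)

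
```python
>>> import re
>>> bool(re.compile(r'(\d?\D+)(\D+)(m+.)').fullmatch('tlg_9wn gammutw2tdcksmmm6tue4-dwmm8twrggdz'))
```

The pattern matches optionally a digit, then one or more of a non-digit (captured); then one or more of a non-digit (captured); then one or more of a literal 'm', then any character (captured).
`fullmatch` succeeds only if the pattern covers the string from start to end.
Here the pattern can't cover the whole string, so the call returns None, and `bool(None)` is False.

False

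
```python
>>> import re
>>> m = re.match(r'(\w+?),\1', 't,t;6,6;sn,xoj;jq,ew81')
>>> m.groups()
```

The match spans [0:3] → 't,t'.
Captured: group 1 = 't'.

('t',)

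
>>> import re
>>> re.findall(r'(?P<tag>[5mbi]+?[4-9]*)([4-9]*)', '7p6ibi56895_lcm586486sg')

The pattern matches one or more of one of [5mbi] (lazy), then zero or more of a character in [4-9] (captured as 'tag'); then zero or more of a character in [4-9] (captured).
Matches: at [3:4] match 'i', groups = ('i', ''); at [4:5] match 'b', groups = ('b', ''); at [5:11] match 'i56895', groups = ('i56895', ''); at [14:21] match 'm586486', groups = ('m586486', '').
Multiple groups make `findall` return tuples — one 2-tuple for each match.

[('i', ''), ('b', ''), ('i56895', ''), ('m586486', '')]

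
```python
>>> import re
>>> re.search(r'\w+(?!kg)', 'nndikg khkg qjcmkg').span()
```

(0, 6)

The negative lookahead/lookbehind blocks any match where the forbidden context is present.
The match spans [0:6] → 'nndikg'.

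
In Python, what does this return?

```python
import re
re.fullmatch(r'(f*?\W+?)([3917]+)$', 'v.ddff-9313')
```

None

`fullmatch` succeeds only if the pattern covers the string from start to end.
Here the pattern can't cover the whole string, so the call returns None.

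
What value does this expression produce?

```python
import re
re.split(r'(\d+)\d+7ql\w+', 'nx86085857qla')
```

['nx', '860858', '']

Pattern: one or more of a digit (captured); then one or more of a digit, then the literal '7ql'; then one or more of a word character.
Matches to split on: at [2:13] → '86085857qla'.
`re.split` interleaves the captured-group text with the surrounding fragments.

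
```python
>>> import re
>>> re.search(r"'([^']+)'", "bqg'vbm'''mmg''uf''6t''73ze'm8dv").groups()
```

`re.search` scans for the first position where the pattern succeeds.
The match spans [3:8] → "'vbm'".
Captured: group 1 = 'vbm'.

('vbm',)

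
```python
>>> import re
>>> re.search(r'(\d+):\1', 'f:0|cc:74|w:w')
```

None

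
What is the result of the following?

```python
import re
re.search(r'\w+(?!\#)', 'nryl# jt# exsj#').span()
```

`(?!…)`/`(?<!…)` only lets a position through if the neighbouring text does NOT match; no characters are consumed.
The match spans [0:3] → 'nry'.

(0, 3)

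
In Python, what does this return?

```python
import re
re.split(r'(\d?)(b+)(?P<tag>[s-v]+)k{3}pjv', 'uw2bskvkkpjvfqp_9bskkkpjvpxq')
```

['uw2bskvkkpjvfqp_', '9', 'b', 's', 'pxq']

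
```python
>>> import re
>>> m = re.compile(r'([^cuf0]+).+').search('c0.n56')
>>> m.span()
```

The match spans [2:6] → '.n56'.

(2, 6)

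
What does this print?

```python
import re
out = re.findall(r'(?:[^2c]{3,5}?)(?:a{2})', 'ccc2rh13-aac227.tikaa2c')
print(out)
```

['rh13-aa', '7.tikaa']

Since nothing is captured, `findall` lists the 2 matched substrings directly.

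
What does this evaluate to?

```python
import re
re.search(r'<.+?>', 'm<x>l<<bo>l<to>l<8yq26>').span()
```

(1, 4)

A `+?`/`*?`/`{m,n}?` starts at its minimum and grows only as far as needed for what follows to match.
`search` walks the string left to right and returns the first match it finds.
The match spans [1:4] → '<x>'.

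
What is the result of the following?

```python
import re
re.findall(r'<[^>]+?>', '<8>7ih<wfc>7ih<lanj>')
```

['<8>', '<wfc>', '<lanj>']

Matches: at [0:3] → '<8>'; at [6:11] → '<wfc>'; at [14:20] → '<lanj>'.
Since nothing is captured, `findall` lists the 3 matched substrings directly.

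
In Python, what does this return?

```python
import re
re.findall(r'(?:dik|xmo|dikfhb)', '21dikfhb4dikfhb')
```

Branches in `(...|...)` are attempted left-to-right; the first branch that allows the whole pattern to succeed is taken.
Matches: at [2:5] → 'dik'; at [9:12] → 'dik'.
Since nothing is captured, `findall` lists the 2 matched substrings directly.

['dik', 'dik']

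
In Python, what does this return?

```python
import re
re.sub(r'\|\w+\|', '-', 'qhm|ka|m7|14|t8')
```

'qhm-m7-t8'

Matches: at [3:7] → '|ka|'; at [9:13] → '|14|'.
Every occurrence is swapped for '-'.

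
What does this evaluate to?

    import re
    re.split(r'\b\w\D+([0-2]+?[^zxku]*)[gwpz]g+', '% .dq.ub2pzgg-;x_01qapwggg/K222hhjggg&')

['% .', '2p', '-;', '01qapwggg/K222hhjg', '&']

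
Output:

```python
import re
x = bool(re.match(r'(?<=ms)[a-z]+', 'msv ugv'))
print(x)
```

False

Because the assertion is zero-width, the text it checks is not consumed and won't appear in the result.
`match` is anchored at position 0; if the pattern doesn't fit there, it returns None.
Here the string doesn't start with a match, so the call returns None, and `bool(None)` is False.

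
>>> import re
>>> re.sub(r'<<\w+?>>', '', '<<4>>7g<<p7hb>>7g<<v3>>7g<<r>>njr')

Each match is replaced by ''.

'7g7g7gnjr'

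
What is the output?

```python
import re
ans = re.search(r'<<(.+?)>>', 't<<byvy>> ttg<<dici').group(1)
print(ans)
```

`search` walks the string left to right and returns the first match it finds.
The match spans [1:9] → '<<byvy>>'.
Captured: group 1 = 'byvy'.

byvy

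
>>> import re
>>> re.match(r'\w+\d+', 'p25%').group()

'p25'

This matches one or more of a word character; then one or more of a digit.
`re.match` only tries the pattern at the start of the string.
The match spans [0:3] → 'p25'.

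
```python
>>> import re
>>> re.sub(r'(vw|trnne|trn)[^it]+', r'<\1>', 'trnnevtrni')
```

'<trnne>trni'

`|` is ordered: at each position the engine commits to the first alternative that works.
The replacement refers to a captured group, so each match is rewritten using its own captured text.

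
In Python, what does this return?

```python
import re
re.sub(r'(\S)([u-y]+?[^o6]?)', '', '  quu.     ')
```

'  .     '

The `?` after the quantifier makes it lazy — it takes as little as possible before letting the rest of the pattern try.
`sub` substitutes '' at each match site.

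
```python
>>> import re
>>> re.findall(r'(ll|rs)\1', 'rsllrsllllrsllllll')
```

['ll', 'll']

A backreference is literal: `\1` must see the identical characters the first group matched.
With a single group, `findall` returns only what that group captured — 2 items.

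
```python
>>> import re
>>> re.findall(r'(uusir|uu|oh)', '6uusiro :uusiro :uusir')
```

Branches in `(...|...)` are attempted left-to-right; the first branch that allows the whole pattern to succeed is taken.
One capturing group, so `findall` returns just the captured substring from each match — 3 in all.

['uusir', 'uusir', 'uusir']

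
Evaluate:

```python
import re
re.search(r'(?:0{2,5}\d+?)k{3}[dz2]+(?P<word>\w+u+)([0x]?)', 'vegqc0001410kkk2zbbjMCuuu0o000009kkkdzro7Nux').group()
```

Pattern: 2 to 5 of the literal '0', then one or more of a digit (lazy) (non-capturing group); then exactly 3 of a literal 'k', then one or more of one of [dz2]; then one or more of a word character, then one or more of a literal 'u' (captured as 'word'); then optionally one of [0x] (captured).
Unlike `match`, `search` isn't anchored — it looks for the pattern anywhere in the string.
The match spans [5:44] → '0001410kkk2zbbjMCuuu0o000009kkkdzro7Nux'.
Captured: group 1 = 'bbjMCuuu0o000009kkkdzro7Nu', group 2 = 'x'.

'0001410kkk2zbbjMCuuu0o000009kkkdzro7Nux'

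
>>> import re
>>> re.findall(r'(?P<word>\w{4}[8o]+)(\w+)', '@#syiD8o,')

The pattern matches exactly 4 of a word character, then one or more of one of [8o] (captured as 'word'); then one or more of a word character (captured).
Matches: at [2:8] match 'syiD8o', groups = ('syiD8', 'o').
`findall` packs the 2 group values into a tuple for every match.

[('syiD8', 'o')]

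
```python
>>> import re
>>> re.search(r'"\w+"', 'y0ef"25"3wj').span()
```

`re.search` tries every starting position until one works.
The match spans [4:8] → '"25"'.

(4, 8)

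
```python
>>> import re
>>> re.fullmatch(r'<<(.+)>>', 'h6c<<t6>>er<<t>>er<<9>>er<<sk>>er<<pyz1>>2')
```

`fullmatch` succeeds only if the pattern covers the string from start to end.
Here the string isn't matched end-to-end, so the call returns None.

None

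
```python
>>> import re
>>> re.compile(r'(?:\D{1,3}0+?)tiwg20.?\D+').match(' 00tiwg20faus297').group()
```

`re.match` won't scan ahead — the pattern has to work from the very first character.
The match spans [0:13] → ' 00tiwg20faus'.

' 00tiwg20faus'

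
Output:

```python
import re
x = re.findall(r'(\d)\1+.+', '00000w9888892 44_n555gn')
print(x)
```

['0']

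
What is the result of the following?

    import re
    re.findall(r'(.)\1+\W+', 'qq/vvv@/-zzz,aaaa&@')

['q', 'v', 'z', 'a']

`\1` is not a pattern — it's the concrete string captured by group 1, re-applied verbatim.
Scanning left to right: at [0:3] match 'qq/', group 1 = 'q'; at [3:9] match 'vvv@/-', group 1 = 'v'; at [9:13] match 'zzz,', group 1 = 'z'; at [13:19] match 'aaaa&@', group 1 = 'a'.
`findall` collects group 1 from each match (4 total).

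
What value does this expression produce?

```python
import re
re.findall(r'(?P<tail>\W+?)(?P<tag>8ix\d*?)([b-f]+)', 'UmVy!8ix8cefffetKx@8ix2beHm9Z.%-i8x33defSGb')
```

[('!', '8ix8', 'cefffe'), ('@', '8ix2', 'be')]

This matches one or more of a non-word character (lazy) (captured as 'tail'); then the literal '8ix', then zero or more of a digit (lazy) (captured as 'tag'); then one or more of a character in [b-f] (captured).
Walking the string: at [4:15] match '!8ix8cefffe', groups = ('!', '8ix8', 'cefffe'); at [18:25] match '@8ix2be', groups = ('@', '8ix2', 'be').
With 3 capturing groups, `findall` returns a 3-tuple per match.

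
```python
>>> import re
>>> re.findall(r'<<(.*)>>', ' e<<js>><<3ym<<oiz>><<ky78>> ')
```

['js>><<3ym<<oiz>><<ky78']

With a single group, `findall` returns only what that group captured — 1 item.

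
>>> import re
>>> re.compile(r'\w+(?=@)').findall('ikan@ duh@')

['ikan', 'duh']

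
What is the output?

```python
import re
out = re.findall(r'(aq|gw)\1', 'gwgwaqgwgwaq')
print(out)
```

`\1` is not a pattern — it's the concrete string captured by group 1, re-applied verbatim.
Matches: at [0:4] match 'gwgw', group 1 = 'gw'; at [6:10] match 'gwgw', group 1 = 'gw'.
With a single group, `findall` returns only what that group captured — 2 items.

['gw', 'gw']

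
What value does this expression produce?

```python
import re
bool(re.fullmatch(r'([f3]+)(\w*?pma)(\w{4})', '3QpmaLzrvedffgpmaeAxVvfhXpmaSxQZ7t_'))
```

False

Pattern: one or more of one of [f3] (captured); then zero or more of a word character (lazy), then the literal 'pma' (captured); then exactly 4 of a word character (captured).
`re.fullmatch` is like wrapping the pattern in `^…$` (in single-line mode).
Here the pattern can't cover the whole string, so the call returns None, and `bool(None)` is False.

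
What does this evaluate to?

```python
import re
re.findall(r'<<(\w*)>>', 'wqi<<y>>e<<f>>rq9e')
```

Matches: at [3:8] match '<<y>>', group 1 = 'y'; at [9:14] match '<<f>>', group 1 = 'f'.
One capturing group, so `findall` returns just the captured substring from each match — 2 in all.

['y', 'f']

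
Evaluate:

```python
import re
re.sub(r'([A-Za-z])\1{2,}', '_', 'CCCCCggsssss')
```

'_gg_'

The backreference `\1` re-matches whatever the first group consumed, character for character.
Matches: at [0:5] → 'CCCCC'; at [7:12] → 'sssss'.
Each match is replaced by '_'.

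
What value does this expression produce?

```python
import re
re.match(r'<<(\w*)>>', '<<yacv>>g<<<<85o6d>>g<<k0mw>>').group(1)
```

'yacv'

`match` is anchored at position 0; if the pattern doesn't fit there, it returns None.
The match spans [0:8] → '<<yacv>>'.
Captured: group 1 = 'yacv'.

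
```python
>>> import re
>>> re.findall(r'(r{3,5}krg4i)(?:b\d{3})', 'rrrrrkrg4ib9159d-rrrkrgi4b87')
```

`findall` collects group 1 from the one match (1 total).

['rrrrrkrg4i']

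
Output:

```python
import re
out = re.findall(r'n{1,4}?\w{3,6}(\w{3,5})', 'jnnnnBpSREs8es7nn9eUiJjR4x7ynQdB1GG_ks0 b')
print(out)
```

['REs8e', 'jR4x7', '_ks0']

This matches 1 to 4 of a literal 'n' (lazy), then 3 to 6 of a word character; then 3 to 5 of a word character (captured).
Because the quantifier is non-greedy, it stops expanding at the earliest point where the rest of the pattern can succeed.
Matches: at [1:13] match 'nnnnBpSREs8e', group 1 = 'REs8e'; at [15:27] match 'nn9eUiJjR4x7', group 1 = 'jR4x7'; at [28:39] match 'nQdB1GG_ks0', group 1 = '_ks0'.
Because there's exactly one group, `findall` drops the full match and keeps group 1 from each hit.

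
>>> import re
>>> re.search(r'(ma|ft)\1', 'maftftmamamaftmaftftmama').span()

The backreference `\1` re-matches whatever the first group consumed, character for character.
The match spans [2:6] → 'ftft'.

(2, 6)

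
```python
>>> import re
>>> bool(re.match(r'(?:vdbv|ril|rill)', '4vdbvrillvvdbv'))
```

False

With `match`, the pattern is implicitly anchored at the beginning.
Here position 0 doesn't satisfy it, so the call returns None, and `bool(None)` is False.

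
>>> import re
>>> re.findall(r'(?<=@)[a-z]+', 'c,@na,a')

['na']

Because the assertion is zero-width, the text it checks is not consumed and won't appear in the result.
With no groups in the pattern, `findall` gives back each whole match — 1 here.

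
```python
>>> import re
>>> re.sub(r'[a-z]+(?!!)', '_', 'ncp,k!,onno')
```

'_,k!,_'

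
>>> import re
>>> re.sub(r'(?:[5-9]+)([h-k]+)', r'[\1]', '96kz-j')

'[k]z-j'

The replacement refers to a captured group, so each match is rewritten using its own captured text.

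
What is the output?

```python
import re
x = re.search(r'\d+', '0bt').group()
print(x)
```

0

Pattern: one or more of a digit.
Unlike `match`, `search` isn't anchored — it looks for the pattern anywhere in the string.
The match spans [0:1] → '0'.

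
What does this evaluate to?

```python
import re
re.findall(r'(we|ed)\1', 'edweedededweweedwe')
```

The backreference `\1` re-matches whatever the first group consumed, character for character.
Matches: at [4:8] match 'eded', group 1 = 'ed'; at [10:14] match 'wewe', group 1 = 'we'.
With a single group, `findall` returns only what that group captured — 2 items.

['ed', 'we']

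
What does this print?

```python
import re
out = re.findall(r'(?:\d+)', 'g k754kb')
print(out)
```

['754']

The pattern matches one or more of a digit (non-capturing group).
Matches: at [3:6] → '754'.
`findall` yields the raw match text (1 of them) because the pattern has no groups.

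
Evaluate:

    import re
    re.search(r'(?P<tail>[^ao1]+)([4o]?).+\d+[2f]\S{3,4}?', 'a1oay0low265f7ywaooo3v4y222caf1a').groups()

The match spans [4:30] → 'y0low265f7ywaooo3v4y222caf'.
Captured: group 1 = 'y0l', group 2 = 'o'.

('y0l', 'o')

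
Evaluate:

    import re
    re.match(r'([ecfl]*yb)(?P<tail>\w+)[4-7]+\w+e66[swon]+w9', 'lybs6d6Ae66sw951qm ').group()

'lybs6d6Ae66sw9'

Pattern: zero or more of one of [ecfl], then the literal 'yb' (captured); then one or more of a word character (captured as 'tail'); then one or more of a character in [4-7], then one or more of a word character, then the literal 'e66'; then one or more of one of [swon], then the literal 'w9'.
`match` is anchored at position 0; if the pattern doesn't fit there, it returns None.
The match spans [0:14] → 'lybs6d6Ae66sw9'.
Captured: group 1 = 'lyb', group 2 = 's6d'.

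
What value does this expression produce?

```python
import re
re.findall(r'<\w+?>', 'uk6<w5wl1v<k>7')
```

With no groups in the pattern, `findall` gives back each whole match — 1 here.

['<k>']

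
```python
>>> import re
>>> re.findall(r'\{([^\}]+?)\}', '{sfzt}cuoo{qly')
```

['sfzt']

`findall` collects group 1 from the one match (1 total).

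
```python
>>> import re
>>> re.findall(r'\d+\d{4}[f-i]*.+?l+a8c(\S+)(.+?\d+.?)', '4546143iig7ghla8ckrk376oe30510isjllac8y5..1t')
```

This matches one or more of a digit, then exactly 4 of a digit, then zero or more of a character in [f-i]; then one or more of any character (lazy), then one or more of the literal 'l', then the literal 'a8c'; then one or more of a non-whitespace character (captured); then one or more of any character (lazy), then one or more of a digit, then optionally any character (captured).
Matches: at [0:44] match '4546143iig7ghla8ckrk376oe30510isjllac8y5..1t', groups = ('krk376oe30510isjllac8y5.', '.1t').
Multiple groups make `findall` return tuples — one 2-tuple for the one match.

[('krk376oe30510isjllac8y5.', '.1t')]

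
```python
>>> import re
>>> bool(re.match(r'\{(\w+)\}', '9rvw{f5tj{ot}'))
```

False

`re.match` only tries the pattern at the start of the string.
Here position 0 doesn't satisfy it, so the call returns None, and `bool(None)` is False.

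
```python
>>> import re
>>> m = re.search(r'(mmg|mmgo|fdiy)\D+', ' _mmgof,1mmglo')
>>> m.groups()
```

('mmg',)

The regex engine tests alternatives in the order written; an earlier branch that matches wins even if a later one would match more.
`re.search` scans for the first position where the pattern succeeds.
The match spans [2:8] → 'mmgof,'.
Captured: group 1 = 'mmg'.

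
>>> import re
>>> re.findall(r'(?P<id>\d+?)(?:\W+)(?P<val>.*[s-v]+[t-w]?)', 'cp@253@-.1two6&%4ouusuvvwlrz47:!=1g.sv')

[('253', '1two6&%4ouusuvvwlrz47:!=1g.sv')]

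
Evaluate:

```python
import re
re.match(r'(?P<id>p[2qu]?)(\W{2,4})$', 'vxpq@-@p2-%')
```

This matches the literal 'p', then optionally one of [2qu] (captured as 'id'); then 2 to 4 of a non-word character (captured); then anchored at the end.
`re.match` only tries the pattern at the start of the string.
Here position 0 doesn't satisfy it, so the call returns None.

None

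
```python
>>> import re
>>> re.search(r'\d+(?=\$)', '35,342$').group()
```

'342'

The `(?=…)`/`(?<=…)` assertion just peeks at neighbouring text; it doesn't advance the match position.
`re.search` tries every starting position until one works.
The match spans [3:6] → '342'.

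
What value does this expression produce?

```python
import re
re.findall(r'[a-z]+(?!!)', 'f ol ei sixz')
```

['f', 'ol', 'ei', 'sixz']

The negative lookahead/lookbehind blocks any match where the forbidden context is present.
`findall` yields the raw match text (4 of them) because the pattern has no groups.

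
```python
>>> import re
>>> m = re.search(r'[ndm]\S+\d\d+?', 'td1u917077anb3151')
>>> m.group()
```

'd1u917077anb3151'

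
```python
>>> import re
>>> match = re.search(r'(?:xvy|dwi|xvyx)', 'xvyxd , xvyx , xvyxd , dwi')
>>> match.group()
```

'xvy'

Alternation isn't longest-match — the leftmost alternative that fits at this position is chosen.
The match spans [0:3] → 'xvy'.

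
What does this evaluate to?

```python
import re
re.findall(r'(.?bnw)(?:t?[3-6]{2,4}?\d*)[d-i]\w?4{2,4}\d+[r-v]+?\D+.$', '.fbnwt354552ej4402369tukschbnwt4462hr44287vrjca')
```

['hbnw']

One capturing group, so `findall` returns just the captured substring from the one match — 1 in all.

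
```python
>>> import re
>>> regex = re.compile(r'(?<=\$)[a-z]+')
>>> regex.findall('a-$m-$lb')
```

['m', 'lb']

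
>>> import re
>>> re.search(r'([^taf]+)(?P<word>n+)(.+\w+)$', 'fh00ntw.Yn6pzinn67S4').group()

The pattern matches one or more of any character except [taf] (captured); then one or more of a literal 'n' (captured as 'word'); then one or more of any character, then one or more of a word character (captured); then anchored at the end.
Unlike `match`, `search` isn't anchored — it looks for the pattern anywhere in the string.
The match spans [1:20] → 'h00ntw.Yn6pzinn67S4'.
Captured: group 1 = 'h00', group 2 = 'n', group 3 = 'tw.Yn6pzinn67S4'.

'h00ntw.Yn6pzinn67S4'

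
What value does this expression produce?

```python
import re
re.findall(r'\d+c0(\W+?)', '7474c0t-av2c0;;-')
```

[';']

This matches one or more of a digit, then the literal 'c0'; then one or more of a non-word character (lazy) (captured).
Lazy quantifiers expand one character at a time until the remainder of the pattern can match.
Walking the string: at [10:14] match '2c0;', group 1 = ';'.
Because there's exactly one group, `findall` drops the full match and keeps group 1 from the one hit.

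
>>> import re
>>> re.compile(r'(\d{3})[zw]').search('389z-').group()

The match spans [0:4] → '389z'.

'389z'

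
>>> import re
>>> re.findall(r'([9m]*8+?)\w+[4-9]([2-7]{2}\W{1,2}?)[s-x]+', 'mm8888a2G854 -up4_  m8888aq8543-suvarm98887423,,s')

[('mm8', '54 -'), ('m8', '43-'), ('m98', '23,,')]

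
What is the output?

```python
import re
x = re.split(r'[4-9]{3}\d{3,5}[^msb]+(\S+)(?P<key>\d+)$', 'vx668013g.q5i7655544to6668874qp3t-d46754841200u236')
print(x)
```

The pattern matches exactly 3 of a character in [4-9], then 3 to 5 of a digit, then one or more of any character except [msb]; then one or more of a non-whitespace character (captured); then one or more of a digit (captured as 'key'); then anchored at the end.
Matches to split on: at [2:50] → '668013g.q5i7655544to6668874qp3t-d46754841200u236'.
Because the pattern has a capturing group, `split` also inserts each captured text between the pieces.

['vx', '3', '6', '']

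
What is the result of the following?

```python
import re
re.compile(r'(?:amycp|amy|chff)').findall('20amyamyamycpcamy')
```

['amy', 'amy', 'amycp', 'amy']

`|` is ordered: at each position the engine commits to the first alternative that works.
With no groups in the pattern, `findall` gives back each whole match — 4 here.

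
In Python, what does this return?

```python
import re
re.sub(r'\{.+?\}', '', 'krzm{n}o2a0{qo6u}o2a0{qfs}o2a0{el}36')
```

'krzmo2a0o2a0o2a036'

A `+?`/`*?`/`{m,n}?` starts at its minimum and grows only as far as needed for what follows to match.
`sub` substitutes '' at each match site.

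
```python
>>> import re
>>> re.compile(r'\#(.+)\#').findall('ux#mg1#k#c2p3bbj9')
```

['mg1#k']

`findall` collects group 1 from the one match (1 total).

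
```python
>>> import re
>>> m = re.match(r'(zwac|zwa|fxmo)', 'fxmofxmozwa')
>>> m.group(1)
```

`match` is anchored at position 0; if the pattern doesn't fit there, it returns None.
The match spans [0:4] → 'fxmo'.
Captured: group 1 = 'fxmo'.

'fxmo'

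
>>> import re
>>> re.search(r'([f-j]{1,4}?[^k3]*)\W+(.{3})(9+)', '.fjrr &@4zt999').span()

(1, 14)

The pattern matches 1 to 4 of a character in [f-j] (lazy), then zero or more of any character except [k3] (captured); then one or more of a non-word character; then exactly 3 of any character (captured); then one or more of a literal '9' (captured).
The match spans [1:14] → 'fjrr &@4zt999'.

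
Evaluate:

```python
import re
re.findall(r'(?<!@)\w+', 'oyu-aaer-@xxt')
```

['oyu', 'aaer', 'xt']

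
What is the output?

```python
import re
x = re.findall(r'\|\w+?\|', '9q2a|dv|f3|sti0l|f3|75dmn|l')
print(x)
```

['|dv|', '|sti0l|', '|75dmn|']

Walking the string: at [4:8] → '|dv|'; at [10:17] → '|sti0l|'; at [19:26] → '|75dmn|'.
`findall` yields the raw match text (3 of them) because the pattern has no groups.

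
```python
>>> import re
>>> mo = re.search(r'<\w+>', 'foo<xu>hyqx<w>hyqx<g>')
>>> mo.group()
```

`re.search` tries every starting position until one works.
The match spans [3:7] → '<xu>'.

'<xu>'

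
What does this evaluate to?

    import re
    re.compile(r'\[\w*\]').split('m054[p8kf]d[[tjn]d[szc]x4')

['m054', 'd[', 'd', 'x4']

`split` removes every match and returns the 4 fragments in between.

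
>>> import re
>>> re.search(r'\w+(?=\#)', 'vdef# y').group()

The `(?=…)`/`(?<=…)` assertion just peeks at neighbouring text; it doesn't advance the match position.
The match spans [0:4] → 'vdef'.

'vdef'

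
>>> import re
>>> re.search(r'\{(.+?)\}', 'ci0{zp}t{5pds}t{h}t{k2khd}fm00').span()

(3, 7)

Unlike `match`, `search` isn't anchored — it looks for the pattern anywhere in the string.
The match spans [3:7] → '{zp}'.
Captured: group 1 = 'zp'.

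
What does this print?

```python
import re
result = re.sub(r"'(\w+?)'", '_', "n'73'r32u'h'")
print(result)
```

Matches: at [1:5] → "'73'"; at [9:12] → "'h'".
Every occurrence is swapped for '_'.

n_r32u_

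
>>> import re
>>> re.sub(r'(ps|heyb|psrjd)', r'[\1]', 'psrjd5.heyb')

'[ps]rjd5.[heyb]'

`|` is ordered: at each position the engine commits to the first alternative that works.
Each match is replaced using the text its own group 1 captured.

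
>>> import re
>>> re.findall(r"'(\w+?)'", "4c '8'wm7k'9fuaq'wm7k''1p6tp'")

Walking the string: at [3:6] match "'8'", group 1 = '8'; at [10:17] match "'9fuaq'", group 1 = '9fuaq'; at [22:29] match "'1p6tp'", group 1 = '1p6tp'.
With a single group, `findall` returns only what that group captured — 3 items.

['8', '9fuaq', '1p6tp']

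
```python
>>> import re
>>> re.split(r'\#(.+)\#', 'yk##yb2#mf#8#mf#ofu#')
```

['yk', '#yb2#mf#8#mf#ofu', '']

`re.split` interleaves the captured-group text with the surrounding fragments.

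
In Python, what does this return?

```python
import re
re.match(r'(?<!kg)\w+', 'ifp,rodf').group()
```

`re.match` only tries the pattern at the start of the string.
The match spans [0:3] → 'ifp'.

'ifp'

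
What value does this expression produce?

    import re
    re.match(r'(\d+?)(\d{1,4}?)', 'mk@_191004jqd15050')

None

This matches one or more of a digit (lazy) (captured); then 1 to 4 of a digit (lazy) (captured).
`re.match` won't scan ahead — the pattern has to work from the very first character.
Here position 0 doesn't satisfy it, so the call returns None.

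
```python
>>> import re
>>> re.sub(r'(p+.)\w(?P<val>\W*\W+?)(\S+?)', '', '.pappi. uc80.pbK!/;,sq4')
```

'.pac80.q4'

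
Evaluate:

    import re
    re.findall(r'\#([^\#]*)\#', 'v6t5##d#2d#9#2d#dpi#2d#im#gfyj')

`findall` collects group 1 from each match (4 total).

['', '2d', '2d', '2d']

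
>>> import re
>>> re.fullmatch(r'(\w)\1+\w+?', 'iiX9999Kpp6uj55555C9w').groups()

The match spans [0:21] → 'iiX9999Kpp6uj55555C9w'.
Captured: group 1 = 'i'.

('i',)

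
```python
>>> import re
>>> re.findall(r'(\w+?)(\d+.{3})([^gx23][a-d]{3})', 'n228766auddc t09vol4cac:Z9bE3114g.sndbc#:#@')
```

[('n', '228766a', 'uddc'), ('t', '09vol', '4cac'), ('Z9bE', '3114g.s', 'ndbc')]

With the lazy modifier that quantifier settles for the fewest repetitions that let the rest of the pattern succeed (the atoms after it are unaffected and can still be greedy).
`findall` packs the 3 group values into a tuple for every match.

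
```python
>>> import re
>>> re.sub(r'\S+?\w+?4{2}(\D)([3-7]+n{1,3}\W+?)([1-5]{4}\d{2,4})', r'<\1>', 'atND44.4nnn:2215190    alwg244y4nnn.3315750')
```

This matches one or more of a non-whitespace character (lazy), then one or more of a word character (lazy), then exactly 2 of the literal '4'; then a non-digit (captured); then one or more of a character in [3-7], then 1 to 3 of a literal 'n', then one or more of a non-word character (lazy) (captured); then exactly 4 of a character in [1-5], then 2 to 4 of a digit (captured).
Matches: at [0:19] → 'atND44.4nnn:2215190'; at [23:43] → 'alwg244y4nnn.3315750'.
The replacement refers to a captured group, so each match is rewritten using its own captured text.

'<.>    <y>'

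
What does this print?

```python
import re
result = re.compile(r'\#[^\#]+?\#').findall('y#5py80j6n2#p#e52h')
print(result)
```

['#5py80j6n2#']

Since nothing is captured, `findall` lists the 1 matched substring directly.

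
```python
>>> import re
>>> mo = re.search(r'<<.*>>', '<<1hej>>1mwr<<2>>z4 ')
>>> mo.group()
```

`re.search` tries every starting position until one works.
The match spans [0:17] → '<<1hej>>1mwr<<2>>'.

'<<1hej>>1mwr<<2>>'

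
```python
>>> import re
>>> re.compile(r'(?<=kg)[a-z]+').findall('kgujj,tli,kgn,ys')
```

['ujj', 'n']

Because the assertion is zero-width, the text it checks is not consumed and won't appear in the result.
Since nothing is captured, `findall` lists the 2 matched substrings directly.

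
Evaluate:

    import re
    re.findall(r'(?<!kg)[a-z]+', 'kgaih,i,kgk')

A negative assertion filters positions out without eating any characters.
No capturing groups, so `findall` returns the 3 full match strings.

['kgaih', 'i', 'kgk']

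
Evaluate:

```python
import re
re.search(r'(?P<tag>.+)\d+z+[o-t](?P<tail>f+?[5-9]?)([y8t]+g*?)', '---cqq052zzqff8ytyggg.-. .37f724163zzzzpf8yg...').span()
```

(0, 43)

Pattern: one or more of any character (captured as 'tag'); then one or more of a digit, then one or more of the literal 'z', then a character in [o-t]; then one or more of a literal 'f' (lazy), then optionally a character in [5-9] (captured as 'tail'); then one or more of one of [y8t], then zero or more of a literal 'g' (lazy) (captured).
`search` walks the string left to right and returns the first match it finds.
The match spans [0:43] → '---cqq052zzqff8ytyggg.-. .37f724163zzzzpf8y'.
Captured: group 1 = '---cqq052zzqff8ytyggg.-. .37f72416', group 2 = 'f8', group 3 = 'y'.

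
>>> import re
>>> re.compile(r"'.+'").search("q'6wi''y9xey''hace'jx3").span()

(1, 19)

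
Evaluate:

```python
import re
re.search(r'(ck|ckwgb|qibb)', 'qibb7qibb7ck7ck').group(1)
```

'qibb'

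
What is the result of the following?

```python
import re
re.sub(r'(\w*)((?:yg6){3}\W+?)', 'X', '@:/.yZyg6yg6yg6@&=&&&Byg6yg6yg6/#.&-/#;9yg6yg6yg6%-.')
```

A `+?`/`*?`/`{m,n}?` starts at its minimum and grows only as far as needed for what follows to match.
Every occurrence is swapped for 'X'.

'@:/.X&=&&&X#.&-/#;X-.'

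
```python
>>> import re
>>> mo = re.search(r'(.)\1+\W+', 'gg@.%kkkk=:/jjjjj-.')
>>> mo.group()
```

The backreference `\1` re-matches whatever the first group consumed, character for character.
The match spans [0:5] → 'gg@.%'.

'gg@.%'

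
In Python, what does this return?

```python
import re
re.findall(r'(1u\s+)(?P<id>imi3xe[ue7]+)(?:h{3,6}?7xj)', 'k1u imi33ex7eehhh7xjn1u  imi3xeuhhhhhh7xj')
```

[('1u  ', 'imi3xeu')]

2 groups means the one result is a tuple of 2 captured strings — 1 here.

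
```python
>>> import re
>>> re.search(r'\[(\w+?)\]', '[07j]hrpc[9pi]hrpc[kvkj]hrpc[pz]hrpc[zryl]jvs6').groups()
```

Unlike `match`, `search` isn't anchored — it looks for the pattern anywhere in the string.
The match spans [0:5] → '[07j]'.
Captured: group 1 = '07j'.

('07j',)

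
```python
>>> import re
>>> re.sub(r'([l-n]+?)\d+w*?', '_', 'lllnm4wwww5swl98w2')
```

'_wwww5sw_w2'

This matches one or more of a character in [l-n] (lazy) (captured); then one or more of a digit, then zero or more of a literal 'w' (lazy).
Because the quantifier is non-greedy, it stops expanding at the earliest point where the rest of the pattern can succeed.
Matches: at [0:6] → 'lllnm4'; at [13:16] → 'l98'.
`sub` substitutes '_' at each match site.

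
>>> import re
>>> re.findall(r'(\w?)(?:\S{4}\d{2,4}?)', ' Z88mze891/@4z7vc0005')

The pattern matches optionally a word character (captured); then exactly 4 of a non-whitespace character, then 2 to 4 of a digit (lazy) (non-capturing group).
Walking the string: at [2:9] match '88mze89', group 1 = '8'; at [12:19] match '4z7vc00', group 1 = '4'.
`findall` collects group 1 from each match (2 total).

['8', '4']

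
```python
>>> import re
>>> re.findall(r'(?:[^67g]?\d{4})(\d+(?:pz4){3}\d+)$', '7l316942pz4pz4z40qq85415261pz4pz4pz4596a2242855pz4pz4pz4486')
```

['855pz4pz4pz4486']

One capturing group, so `findall` returns just the captured substring from the one match — 1 in all.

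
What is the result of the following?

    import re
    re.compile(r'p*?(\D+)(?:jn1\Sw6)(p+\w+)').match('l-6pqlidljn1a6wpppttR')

None

This matches zero or more of a literal 'p' (lazy); then one or more of a non-digit (captured); then the literal 'jn1', then a non-whitespace character, then the literal 'w6' (non-capturing group); then one or more of the literal 'p', then one or more of a word character (captured).
`match` is anchored at position 0; if the pattern doesn't fit there, it returns None.
Here the pattern fails at index 0, so the call returns None.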